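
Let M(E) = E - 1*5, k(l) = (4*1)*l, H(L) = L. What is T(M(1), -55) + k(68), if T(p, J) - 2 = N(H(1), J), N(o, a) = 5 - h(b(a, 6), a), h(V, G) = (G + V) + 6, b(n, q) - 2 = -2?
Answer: 328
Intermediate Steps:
b(n, q) = 0 (b(n, q) = 2 - 2 = 0)
h(V, G) = 6 + G + V
k(l) = 4*l
M(E) = -5 + E (M(E) = E - 5 = -5 + E)
N(o, a) = -1 - a (N(o, a) = 5 - (6 + a + 0) = 5 - (6 + a) = 5 + (-6 - a) = -1 - a)
T(p, J) = 1 - J (T(p, J) = 2 + (-1 - J) = 1 - J)
T(M(1), -55) + k(68) = (1 - 1*(-55)) + 4*68 = (1 + 55) + 272 = 56 + 272 = 328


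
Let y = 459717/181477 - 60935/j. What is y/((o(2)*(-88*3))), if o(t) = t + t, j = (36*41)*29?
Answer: -8619425473/8202946232448 ≈ -0.0010508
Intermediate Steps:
j = 42804 (j = 1476*29 = 42804)
o(t) = 2*t
y = 8619425473/7767941508 (y = 459717/181477 - 60935/42804 = 8619425473/7767941508 ≈ 1.1096)
y/((o(2)*(-88*3))) = 8619425473/(7767941508*(((2*2)*(-88*3)))) = 8619425473/(7767941508*((4*(-264)))) = (8619425473/7767941508)/(-1056) = (8619425473/7767941508)*(-1/1056) = -8619425473/8202946232448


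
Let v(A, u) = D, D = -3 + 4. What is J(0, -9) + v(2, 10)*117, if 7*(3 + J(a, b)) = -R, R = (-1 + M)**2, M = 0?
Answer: 797/7 ≈ 113.86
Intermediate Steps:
D = 1
v(A, u) = 1
R = 1 (R = (-1 + 0)**2 = (-1)**2 = 1)
J(a, b) = -22/7 (J(a, b) = -3 + (-1*1)/7 = -3 + (1/7)*(-1) = -3 - 1/7 = -22/7)
J(0, -9) + v(2, 10)*117 = -22/7 + 1*117 = -22/7 + 117 = 797/7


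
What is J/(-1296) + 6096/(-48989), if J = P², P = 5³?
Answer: -773353541/63489744 ≈ -12.181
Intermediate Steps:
P = 125
J = 15625 (J = 125² = 15625)
J/(-1296) + 6096/(-48989) = 15625/(-1296) + 6096/(-48989) = 15625*(-1/1296) + 6096*(-1/48989) = -15625/1296 - 6096/48989 = -773353541/63489744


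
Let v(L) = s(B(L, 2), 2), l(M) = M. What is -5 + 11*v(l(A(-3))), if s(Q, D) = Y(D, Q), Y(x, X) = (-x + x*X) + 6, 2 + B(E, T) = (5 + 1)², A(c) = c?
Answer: 787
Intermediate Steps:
B(E, T) = 34 (B(E, T) = -2 + (5 + 1)² = -2 + 6² = -2 + 36 = 34)
Y(x, X) = 6 - x + X*x (Y(x, X) = (-x + X*x) + 6 = 6 - x + X*x)
s(Q, D) = 6 - D + D*Q (s(Q, D) = 6 - D + Q*D = 6 - D + D*Q)
v(L) = 72 (v(L) = 6 - 1*2 + 2*34 = 6 - 2 + 68 = 72)
-5 + 11*v(l(A(-3))) = -5 + 11*72 = -5 + 792 = 787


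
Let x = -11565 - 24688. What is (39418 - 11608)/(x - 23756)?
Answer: -9270/20003 ≈ -0.46343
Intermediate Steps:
x = -36253
(39418 - 11608)/(x - 23756) = (39418 - 11608)/(-36253 - 23756) = 27810/(-60009) = 27810*(-1/60009) = -9270/20003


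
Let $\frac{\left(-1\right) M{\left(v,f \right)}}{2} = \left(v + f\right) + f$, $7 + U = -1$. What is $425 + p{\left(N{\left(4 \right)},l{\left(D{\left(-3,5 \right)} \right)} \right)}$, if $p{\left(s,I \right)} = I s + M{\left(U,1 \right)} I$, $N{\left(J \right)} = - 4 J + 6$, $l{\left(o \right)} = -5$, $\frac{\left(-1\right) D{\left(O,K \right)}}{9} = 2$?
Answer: $415$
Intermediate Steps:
$U = -8$ ($U = -7 - 1 = -8$)
$D{\left(O,K \right)} = -18$ ($D{\left(O,K \right)} = \left(-9\right) 2 = -18$)
$M{\left(v,f \right)} = - 4 f - 2 v$ ($M{\left(v,f \right)} = - 2 \left(\left(v + f\right) + f\right) = - 2 \left(\left(f + v\right) + f\right) = - 2 \left(v + 2 f\right) = - 4 f - 2 v$)
$N{\left(J \right)} = 6 - 4 J$
$p{\left(s,I \right)} = 12 I + I s$ ($p{\left(s,I \right)} = I s + \left(\left(-4\right) 1 - -16\right) I = I s + \left(-4 + 16\right) I = I s + 12 I = 12 I + I s$)
$425 + p{\left(N{\left(4 \right)},l{\left(D{\left(-3,5 \right)} \right)} \right)} = 425 - 5 \left(12 + \left(6 - 16\right)\right) = 425 - 5 \left(12 - 10\right) = 425 - 10 = 415$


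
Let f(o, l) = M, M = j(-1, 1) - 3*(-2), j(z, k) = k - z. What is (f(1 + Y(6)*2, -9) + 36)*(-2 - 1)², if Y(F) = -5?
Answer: 396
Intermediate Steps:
M = 8 (M = (1 - 1*(-1)) - 3*(-2) = (1 + 1) + 6 = 2 + 6 = 8)
f(o, l) = 8
(f(1 + Y(6)*2, -9) + 36)*(-2 - 1)² = (8 + 36)*(-2 - 1)² = 44*(-3)² = 44*9 = 396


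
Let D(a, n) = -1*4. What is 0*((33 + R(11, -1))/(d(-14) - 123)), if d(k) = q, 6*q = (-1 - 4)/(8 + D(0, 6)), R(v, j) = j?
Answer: 0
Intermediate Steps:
D(a, n) = -4
q = -5/24 (q = ((-1 - 4)/(8 - 4))/6 = (-5/4)/6 = (-5*1/4)/6 = (1/6)*(-5/4) = -5/24 ≈ -0.20833)
d(k) = -5/24
0*((33 + R(11, -1))/(d(-14) - 123)) = 0*((33 - 1)/(-5/24 - 123)) = 0*(32/(-2957/24)) = 0*(32*(-24/2957)) = 0*(-768/2957) = 0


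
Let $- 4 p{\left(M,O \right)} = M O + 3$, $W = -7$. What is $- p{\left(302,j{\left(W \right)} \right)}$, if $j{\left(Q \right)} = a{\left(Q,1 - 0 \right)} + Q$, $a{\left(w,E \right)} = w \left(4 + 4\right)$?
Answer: $- \frac{19023}{4} \approx -4755.8$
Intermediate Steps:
$a{\left(w,E \right)} = 8 w$ ($a{\left(w,E \right)} = w 8 = 8 w$)
$j{\left(Q \right)} = 9 Q$ ($j{\left(Q \right)} = 8 Q + Q = 9 Q$)
$p{\left(M,O \right)} = - \frac{3}{4} - \frac{M O}{4}$ ($p{\left(M,O \right)} = - \frac{M O + 3}{4} = - \frac{3 + M O}{4} = - \frac{3}{4} - \frac{M O}{4}$)
$- p{\left(302,j{\left(W \right)} \right)} = - (- \frac{3}{4} - \frac{151 \cdot 9 \left(-7\right)}{2}) = - (- \frac{3}{4} - \frac{151}{2} \left(-63\right)) = - (- \frac{3}{4} + \frac{9513}{2}) = \left(-1\right) \frac{19023}{4} = - \frac{19023}{4}$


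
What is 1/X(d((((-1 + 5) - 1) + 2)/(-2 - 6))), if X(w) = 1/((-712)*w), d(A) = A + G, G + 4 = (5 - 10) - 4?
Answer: 9701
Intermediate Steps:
G = -13 (G = -4 + ((5 - 10) - 4) = -4 + (-5 - 4) = -4 - 9 = -13)
d(A) = -13 + A (d(A) = A - 13 = -13 + A)
X(w) = -1/(712*w)
1/X(d((((-1 + 5) - 1) + 2)/(-2 - 6))) = 1/(-1/(712*(-13 + (((-1 + 5) - 1) + 2)/(-2 - 6)))) = 1/(-1/(712*(-13 + ((4 - 1) + 2)/(-8)))) = 1/(-1/(712*(-13 + (3 + 2)*(-1/8)))) = 1/(-1/(712*(-13 + 5*(-1/8)))) = 1/(-1/(712*(-13 - 5/8))) = 1/(-1/(712*(-109/8))) = 1/(-1/712*(-8/109)) = 1/(1/9701) = 9701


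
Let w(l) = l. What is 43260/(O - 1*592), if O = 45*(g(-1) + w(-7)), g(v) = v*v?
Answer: -21630/431 ≈ -50.186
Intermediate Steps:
g(v) = v²
O = -270 (O = 45*((-1)² - 7) = 45*(1 - 7) = 45*(-6) = -270)
43260/(O - 1*592) = 43260/(-270 - 1*592) = 43260/(-270 - 592) = 43260/(-862) = 43260*(-1/862) = -21630/431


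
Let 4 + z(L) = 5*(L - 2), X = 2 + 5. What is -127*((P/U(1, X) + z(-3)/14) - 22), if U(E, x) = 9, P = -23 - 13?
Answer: 49911/14 ≈ 3565.1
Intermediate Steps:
P = -36
X = 7
z(L) = -14 + 5*L (z(L) = -4 + 5*(L - 2) = -4 + 5*(-2 + L) = -4 + (-10 + 5*L) = -14 + 5*L)
-127*((P/U(1, X) + z(-3)/14) - 22) = -127*((-36/9 + (-14 + 5*(-3))/14) - 22) = -127*((-36*⅑ + (-14 - 15)*(1/14)) - 22) = -127*((-4 - 29*1/14) - 22) = -127*((-4 - 29/14) - 22) = -127*(-85/14 - 22) = -127*(-393/14) = 49911/14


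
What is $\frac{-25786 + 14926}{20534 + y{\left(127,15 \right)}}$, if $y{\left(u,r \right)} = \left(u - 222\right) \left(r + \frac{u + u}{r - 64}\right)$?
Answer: $- \frac{177380}{320157} \approx -0.55404$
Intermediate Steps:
$y{\left(u,r \right)} = \left(-222 + u\right) \left(r + \frac{2 u}{-64 + r}\right)$
$\frac{-25786 + 14926}{20534 + y{\left(127,15 \right)}} = \frac{-25786 + 14926}{20534 + \frac{\left(-444\right) 127 - 222 \cdot 15^{2} + 2 \cdot 127^{2} + 14208 \cdot 15 + 127 \cdot 15^{2} - 960 \cdot 127}{-64 + 15}} = - \frac{10860}{20534 + \frac{-56388 - 49950 + 2 \cdot 16129 + 213120 + 127 \cdot 225 - 121920}{-49}} = - \frac{10860}{20534 - \frac{-56388 - 49950 + 32258 + 213120 + 28575 - 121920}{49}} = - \frac{10860}{20534 - \frac{45695}{49}} = - \frac{10860}{\frac{960471}{49}} = \left(-10860\right) \frac{49}{960471} = - \frac{177380}{320157}$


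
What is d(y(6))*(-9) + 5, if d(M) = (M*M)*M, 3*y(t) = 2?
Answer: 7/3 ≈ 2.3333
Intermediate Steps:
y(t) = 2/3 (y(t) = (1/3)*2 = 2/3)
d(M) = M**3 (d(M) = M**2*M = M**3)
d(y(6))*(-9) + 5 = (2/3)**3*(-9) + 5 = (8/27)*(-9) + 5 = -8/3 + 5 = 7/3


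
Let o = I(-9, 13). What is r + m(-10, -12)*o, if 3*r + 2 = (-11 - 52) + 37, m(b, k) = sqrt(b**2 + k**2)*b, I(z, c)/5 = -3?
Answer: -28/3 + 300*sqrt(61) ≈ 2333.7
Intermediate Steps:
I(z, c) = -15 (I(z, c) = 5*(-3) = -15)
m(b, k) = b*sqrt(b**2 + k**2)
o = -15
r = -28/3 (r = -2/3 + ((-11 - 52) + 37)/3 = -2/3 + (-63 + 37)/3 = -2/3 + (1/3)*(-26) = -2/3 - 26/3 = -28/3 ≈ -9.3333)
r + m(-10, -12)*o = -28/3 - 10*sqrt((-10)**2 + (-12)**2)*(-15) = -28/3 - 10*sqrt(100 + 144)*(-15) = -28/3 - 20*sqrt(61)*(-15) = -28/3 + 300*sqrt(61)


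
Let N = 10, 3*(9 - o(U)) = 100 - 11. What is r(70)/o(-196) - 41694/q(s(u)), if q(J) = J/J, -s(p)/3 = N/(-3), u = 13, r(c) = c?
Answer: -1292619/31 ≈ -41697.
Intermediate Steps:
o(U) = -62/3 (o(U) = 9 - (100 - 11)/3 = 9 - 1/3*89 = 9 - 89/3 = -62/3)
s(p) = 10 (s(p) = -30/(-3) = -30*(-1)/3 = -3*(-10/3) = 10)
q(J) = 1
r(70)/o(-196) - 41694/q(s(u)) = 70/(-62/3) - 41694/1 = 70*(-3/62) - 41694*1 = -105/31 - 41694 = -1292619/31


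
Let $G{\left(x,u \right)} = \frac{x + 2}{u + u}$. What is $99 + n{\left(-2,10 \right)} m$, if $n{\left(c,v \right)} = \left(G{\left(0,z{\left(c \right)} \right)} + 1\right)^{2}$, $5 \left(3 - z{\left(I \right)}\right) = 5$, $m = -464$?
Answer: $-945$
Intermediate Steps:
$z{\left(I \right)} = 2$ ($z{\left(I \right)} = 3 - 1 = 2$)
$G{\left(x,u \right)} = \frac{2 + x}{2 u}$
$n{\left(c,v \right)} = \frac{9}{4}$ ($n{\left(c,v \right)} = \left(\frac{2 + 0}{2 \cdot 2} + 1\right)^{2} = \left(\frac{1}{2} \cdot \frac{1}{2} \cdot 2 + 1\right)^{2} = \left(\frac{1}{2} + 1\right)^{2} = \left(\frac{3}{2}\right)^{2} = \frac{9}{4}$)
$99 + n{\left(-2,10 \right)} m = 99 + \frac{9}{4} \left(-464\right) = 99 - 1044 = -945$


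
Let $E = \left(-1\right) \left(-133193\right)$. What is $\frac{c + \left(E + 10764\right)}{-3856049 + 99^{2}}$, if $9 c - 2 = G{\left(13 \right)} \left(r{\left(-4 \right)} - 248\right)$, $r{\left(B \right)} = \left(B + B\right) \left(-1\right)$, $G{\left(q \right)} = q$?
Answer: $- \frac{1292495}{34616232} \approx -0.037338$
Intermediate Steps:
$r{\left(B \right)} = - 2 B$ ($r{\left(B \right)} = 2 B \left(-1\right) = - 2 B$)
$E = 133193$
$c = - \frac{3118}{9}$ ($c = \frac{2}{9} + \frac{13 \left(\left(-2\right) \left(-4\right) - 248\right)}{9} = \frac{2}{9} + \frac{13 \left(8 - 248\right)}{9} = \frac{2}{9} + \frac{13 \left(-240\right)}{9} = \frac{2}{9} + \frac{1}{9} \left(-3120\right) = \frac{2}{9} - \frac{1040}{3} = - \frac{3118}{9} \approx -346.44$)
$\frac{c + \left(E + 10764\right)}{-3856049 + 99^{2}} = \frac{- \frac{3118}{9} + \left(133193 + 10764\right)}{-3856049 + 99^{2}} = \frac{- \frac{3118}{9} + 143957}{-3856049 + 9801} = \frac{1292495}{9 \left(-3846248\right)} = \frac{1292495}{9} \left(- \frac{1}{3846248}\right) = - \frac{1292495}{34616232}$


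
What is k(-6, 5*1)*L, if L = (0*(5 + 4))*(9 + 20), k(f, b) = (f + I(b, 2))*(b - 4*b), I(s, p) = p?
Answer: 0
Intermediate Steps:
k(f, b) = -3*b*(2 + f) (k(f, b) = (f + 2)*(b - 4*b) = (2 + f)*(-3*b) = -3*b*(2 + f))
L = 0 (L = (0*9)*29 = 0*29 = 0)
k(-6, 5*1)*L = -3*5*1*(2 - 6)*0 = -3*5*(-4)*0 = 60*0 = 0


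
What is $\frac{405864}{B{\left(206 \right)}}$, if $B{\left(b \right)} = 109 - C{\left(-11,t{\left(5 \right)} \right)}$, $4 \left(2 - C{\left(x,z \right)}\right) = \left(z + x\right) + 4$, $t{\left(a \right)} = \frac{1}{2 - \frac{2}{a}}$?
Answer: $\frac{12987648}{3373} \approx 3850.5$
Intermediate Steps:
$C{\left(x,z \right)} = 1 - \frac{x}{4} - \frac{z}{4}$ ($C{\left(x,z \right)} = 2 - \frac{\left(z + x\right) + 4}{4} = 2 - \frac{\left(x + z\right) + 4}{4} = 2 - \frac{4 + x + z}{4} = 2 - \left(1 + \frac{x}{4} + \frac{z}{4}\right) = 1 - \frac{x}{4} - \frac{z}{4}$)
$B{\left(b \right)} = \frac{3373}{32}$ ($B{\left(b \right)} = 109 - \left(1 - - \frac{11}{4} - \frac{\frac{1}{2} \cdot 5 \frac{1}{-1 + 5}}{4}\right) = 109 - \left(1 + \frac{11}{4} - \frac{\frac{1}{2} \cdot 5 \cdot \frac{1}{4}}{4}\right) = 109 - \left(1 + \frac{11}{4} - \frac{5}{32}\right) = 109 - \frac{115}{32} = \frac{3373}{32}$)
$\frac{405864}{B{\left(206 \right)}} = \frac{405864}{\frac{3373}{32}} = 405864 \cdot \frac{32}{3373} = \frac{12987648}{3373}$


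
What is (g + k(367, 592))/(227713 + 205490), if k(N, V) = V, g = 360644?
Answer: 120412/144401 ≈ 0.83387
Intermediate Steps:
(g + k(367, 592))/(227713 + 205490) = (360644 + 592)/(227713 + 205490) = 361236/433203 = 361236*(1/433203) = 120412/144401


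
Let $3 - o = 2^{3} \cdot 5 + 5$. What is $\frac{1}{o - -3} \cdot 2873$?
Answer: $- \frac{221}{3} \approx -73.667$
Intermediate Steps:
$o = -42$ ($o = 3 - \left(2^{3} \cdot 5 + 5\right) = 3 - \left(8 \cdot 5 + 5\right) = 3 - \left(40 + 5\right) = 3 - 45 = -42$)
$\frac{1}{o - -3} \cdot 2873 = \frac{1}{-42 - -3} \cdot 2873 = \frac{1}{-42 + \left(-1 + 4\right)} 2873 = \frac{1}{-42 + 3} \cdot 2873 = \frac{1}{-39} \cdot 2873 = \left(- \frac{1}{39}\right) 2873 = - \frac{221}{3}$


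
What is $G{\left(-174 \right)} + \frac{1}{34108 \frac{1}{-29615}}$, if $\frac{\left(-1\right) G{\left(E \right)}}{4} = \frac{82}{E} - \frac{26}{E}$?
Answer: $\frac{1243591}{2967396} \approx 0.41909$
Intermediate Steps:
$G{\left(E \right)} = - \frac{224}{E}$ ($G{\left(E \right)} = - 4 \left(\frac{82}{E} - \frac{26}{E}\right) = - 4 \frac{56}{E} = - \frac{224}{E}$)
$G{\left(-174 \right)} + \frac{1}{34108 \frac{1}{-29615}} = - \frac{224}{-174} + \frac{1}{34108 \frac{1}{-29615}} = \left(-224\right) \left(- \frac{1}{174}\right) + \frac{1}{34108 \left(- \frac{1}{29615}\right)} = \frac{112}{87} + \frac{1}{- \frac{34108}{29615}} = \frac{112}{87} - \frac{29615}{34108} = \frac{1243591}{2967396}$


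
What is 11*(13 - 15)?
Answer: -22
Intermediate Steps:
11*(13 - 15) = 11*(-2) = -22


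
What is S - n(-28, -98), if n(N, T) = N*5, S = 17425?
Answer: 17565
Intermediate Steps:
n(N, T) = 5*N
S - n(-28, -98) = 17425 - 5*(-28) = 17425 - 1*(-140) = 17425 + 140 = 17565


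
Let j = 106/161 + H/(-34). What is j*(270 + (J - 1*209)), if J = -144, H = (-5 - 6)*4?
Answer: -443552/2737 ≈ -162.06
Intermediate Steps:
H = -44 (H = -11*4 = -44)
j = 5344/2737 (j = 106/161 - 44/(-34) = 106*(1/161) - 44*(-1/34) = 106/161 + 22/17 = 5344/2737 ≈ 1.9525)
j*(270 + (J - 1*209)) = 5344*(270 + (-144 - 1*209))/2737 = 5344*(270 + (-144 - 209))/2737 = 5344*(270 - 353)/2737 = (5344/2737)*(-83) = -443552/2737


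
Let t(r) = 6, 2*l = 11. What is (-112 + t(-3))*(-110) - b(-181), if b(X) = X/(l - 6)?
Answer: 11298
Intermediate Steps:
l = 11/2 (l = (1/2)*11 = 11/2 ≈ 5.5000)
b(X) = -2*X (b(X) = X/(11/2 - 6) = X/(-1/2) = -2*X)
(-112 + t(-3))*(-110) - b(-181) = (-112 + 6)*(-110) - (-2)*(-181) = -106*(-110) - 1*362 = 11660 - 362 = 11298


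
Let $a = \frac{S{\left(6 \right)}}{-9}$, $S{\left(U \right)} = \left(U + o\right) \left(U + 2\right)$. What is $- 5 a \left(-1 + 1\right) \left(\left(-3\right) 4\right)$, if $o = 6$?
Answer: $0$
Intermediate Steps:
$S{\left(U \right)} = \left(2 + U\right) \left(6 + U\right)$ ($S{\left(U \right)} = \left(U + 6\right) \left(U + 2\right) = \left(6 + U\right) \left(2 + U\right) = \left(2 + U\right) \left(6 + U\right)$)
$a = - \frac{32}{3}$ ($a = \frac{12 + 6^{2} + 8 \cdot 6}{-9} = \left(12 + 36 + 48\right) \left(- \frac{1}{9}\right) = 96 \left(- \frac{1}{9}\right) = - \frac{32}{3} \approx -10.667$)
$- 5 a \left(-1 + 1\right) \left(\left(-3\right) 4\right) = \left(-5\right) \left(- \frac{32}{3}\right) \left(-1 + 1\right) \left(\left(-3\right) 4\right) = \frac{160}{3} \cdot 0 \left(-12\right) = 0 \left(-12\right) = 0$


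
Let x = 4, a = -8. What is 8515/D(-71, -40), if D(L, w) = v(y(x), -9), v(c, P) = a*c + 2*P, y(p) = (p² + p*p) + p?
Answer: -8515/306 ≈ -27.827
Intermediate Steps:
y(p) = p + 2*p² (y(p) = (p² + p²) + p = 2*p² + p = p + 2*p²)
v(c, P) = -8*c + 2*P
D(L, w) = -306 (D(L, w) = -32*(1 + 2*4) + 2*(-9) = -32*(1 + 8) - 18 = -32*9 - 18 = -8*36 - 18 = -288 - 18 = -306)
8515/D(-71, -40) = 8515/(-306) = 8515*(-1/306) = -8515/306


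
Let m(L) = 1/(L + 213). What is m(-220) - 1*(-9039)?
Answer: 63272/7 ≈ 9038.9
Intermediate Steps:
m(L) = 1/(213 + L)
m(-220) - 1*(-9039) = 1/(213 - 220) - 1*(-9039) = 1/(-7) + 9039 = -⅐ + 9039 = 63272/7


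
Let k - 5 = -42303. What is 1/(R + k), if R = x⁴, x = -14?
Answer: -1/3882 ≈ -0.00025760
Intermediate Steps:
k = -42298 (k = 5 - 42303 = -42298)
R = 38416 (R = (-14)⁴ = 38416)
1/(R + k) = 1/(38416 - 42298) = 1/(-3882) = -1/3882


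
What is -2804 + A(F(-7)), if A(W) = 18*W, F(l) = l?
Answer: -2930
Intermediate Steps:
-2804 + A(F(-7)) = -2804 + 18*(-7) = -2804 - 126 = -2930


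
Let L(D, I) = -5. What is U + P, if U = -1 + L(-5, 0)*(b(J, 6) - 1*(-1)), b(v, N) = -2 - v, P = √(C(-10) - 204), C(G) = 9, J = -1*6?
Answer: -26 + I*√195 ≈ -26.0 + 13.964*I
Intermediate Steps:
J = -6
P = I*√195 (P = √(9 - 204) = √(-195) = I*√195 ≈ 13.964*I)
U = -26 (U = -1 - 5*((-2 - 1*(-6)) - 1*(-1)) = -1 - 5*((-2 + 6) + 1) = -1 - 5*(4 + 1) = -1 - 5*5 = -1 - 25 = -26)
U + P = -26 + I*√195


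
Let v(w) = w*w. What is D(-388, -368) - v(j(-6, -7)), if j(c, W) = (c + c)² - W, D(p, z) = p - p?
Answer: -22801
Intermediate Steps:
D(p, z) = 0
j(c, W) = -W + 4*c² (j(c, W) = (2*c)² - W = 4*c² - W = -W + 4*c²)
v(w) = w²
D(-388, -368) - v(j(-6, -7)) = 0 - (-1*(-7) + 4*(-6)²)² = 0 - (7 + 4*36)² = 0 - (7 + 144)² = 0 - 1*151² = 0 - 1*22801 = 0 - 22801 = -22801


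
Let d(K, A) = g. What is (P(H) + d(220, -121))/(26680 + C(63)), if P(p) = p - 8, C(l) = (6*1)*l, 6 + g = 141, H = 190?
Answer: 317/27058 ≈ 0.011716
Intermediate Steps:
g = 135 (g = -6 + 141 = 135)
C(l) = 6*l
P(p) = -8 + p
d(K, A) = 135
(P(H) + d(220, -121))/(26680 + C(63)) = ((-8 + 190) + 135)/(26680 + 6*63) = (182 + 135)/(26680 + 378) = 317/27058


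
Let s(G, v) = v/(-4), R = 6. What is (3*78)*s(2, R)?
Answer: -351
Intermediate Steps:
s(G, v) = -v/4 (s(G, v) = v*(-¼) = -v/4)
(3*78)*s(2, R) = (3*78)*(-¼*6) = 234*(-3/2) = -351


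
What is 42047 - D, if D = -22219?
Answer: 64266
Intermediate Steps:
42047 - D = 42047 - 1*(-22219) = 42047 + 22219 = 64266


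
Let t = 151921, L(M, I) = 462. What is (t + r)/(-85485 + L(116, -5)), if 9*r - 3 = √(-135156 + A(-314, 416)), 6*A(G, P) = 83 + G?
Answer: -455764/255069 - 19*I*√1498/1530414 ≈ -1.7868 - 0.00048051*I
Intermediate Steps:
A(G, P) = 83/6 + G/6 (A(G, P) = (83 + G)/6 = 83/6 + G/6)
r = ⅓ + 19*I*√1498/18 (r = ⅓ + √(-135156 + (83/6 + (⅙)*(-314)))/9 = ⅓ + √(-135156 + (83/6 - 157/3))/9 = ⅓ + √(-135156 - 77/2)/9 = ⅓ + √(-270389/2)/9 = ⅓ + (19*I*√1498/2)/9 = ⅓ + 19*I*√1498/18 ≈ 0.33333 + 40.854*I)
(t + r)/(-85485 + L(116, -5)) = (151921 + (⅓ + 19*I*√1498/18))/(-85485 + 462) = (455764/3 + 19*I*√1498/18)/(-85023) = (455764/3 + 19*I*√1498/18)*(-1/85023) = -455764/255069 - 19*I*√1498/1530414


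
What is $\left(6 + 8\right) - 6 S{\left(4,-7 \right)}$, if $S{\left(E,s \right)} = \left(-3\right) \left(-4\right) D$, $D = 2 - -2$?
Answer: $-274$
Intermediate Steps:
$D = 4$ ($D = 2 + 2 = 4$)
$S{\left(E,s \right)} = 48$ ($S{\left(E,s \right)} = \left(-3\right) \left(-4\right) 4 = 12 \cdot 4 = 48$)
$\left(6 + 8\right) - 6 S{\left(4,-7 \right)} = \left(6 + 8\right) - 288 = 14 - 288 = -274$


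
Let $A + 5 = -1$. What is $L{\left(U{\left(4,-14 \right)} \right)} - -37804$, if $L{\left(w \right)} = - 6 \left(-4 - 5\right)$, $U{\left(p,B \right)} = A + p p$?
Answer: $37858$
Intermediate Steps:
$A = -6$ ($A = -5 - 1 = -6$)
$U{\left(p,B \right)} = -6 + p^{2}$ ($U{\left(p,B \right)} = -6 + p p = -6 + p^{2}$)
$L{\left(w \right)} = 54$ ($L{\left(w \right)} = \left(-6\right) \left(-9\right) = 54$)
$L{\left(U{\left(4,-14 \right)} \right)} - -37804 = 54 - -37804 = 54 + 37804 = 37858$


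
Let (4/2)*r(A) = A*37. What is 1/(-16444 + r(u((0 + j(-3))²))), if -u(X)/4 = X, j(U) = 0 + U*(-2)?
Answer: -1/19108 ≈ -5.2334e-5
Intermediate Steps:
j(U) = -2*U (j(U) = 0 - 2*U = -2*U)
u(X) = -4*X
r(A) = 37*A/2 (r(A) = (A*37)/2 = (37*A)/2 = 37*A/2)
1/(-16444 + r(u((0 + j(-3))²))) = 1/(-16444 + 37*(-4*(0 - 2*(-3))²)/2) = 1/(-16444 + 37*(-4*(0 + 6)²)/2) = 1/(-16444 + 37*(-4*6²)/2) = 1/(-16444 + 37*(-4*36)/2) = 1/(-16444 + (37/2)*(-144)) = 1/(-16444 - 2664) = 1/(-19108) = -1/19108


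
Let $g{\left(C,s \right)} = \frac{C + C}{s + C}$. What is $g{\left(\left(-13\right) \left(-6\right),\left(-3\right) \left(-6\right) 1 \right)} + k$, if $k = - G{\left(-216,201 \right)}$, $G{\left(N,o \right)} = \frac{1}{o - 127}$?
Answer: $\frac{477}{296} \approx 1.6115$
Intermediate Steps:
$G{\left(N,o \right)} = \frac{1}{-127 + o}$
$g{\left(C,s \right)} = \frac{2 C}{C + s}$
$k = - \frac{1}{74}$ ($k = - \frac{1}{-127 + 201} = - \frac{1}{74} \approx -0.013514$)
$g{\left(\left(-13\right) \left(-6\right),\left(-3\right) \left(-6\right) 1 \right)} + k = \frac{2 \left(\left(-13\right) \left(-6\right)\right)}{\left(-13\right) \left(-6\right) + \left(-3\right) \left(-6\right) 1} - \frac{1}{74} = 2 \cdot 78 \frac{1}{78 + 18 \cdot 1} - \frac{1}{74} = 2 \cdot 78 \frac{1}{78 + 18} - \frac{1}{74} = 2 \cdot 78 \cdot \frac{1}{96} - \frac{1}{74} = \frac{13}{8} - \frac{1}{74} = \frac{477}{296}$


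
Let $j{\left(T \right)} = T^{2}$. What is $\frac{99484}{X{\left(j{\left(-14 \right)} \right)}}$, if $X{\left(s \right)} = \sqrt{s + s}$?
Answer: $3553 \sqrt{2} \approx 5024.7$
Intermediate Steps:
$X{\left(s \right)} = \sqrt{2} \sqrt{s}$ ($X{\left(s \right)} = \sqrt{2 s} = \sqrt{2} \sqrt{s}$)
$\frac{99484}{X{\left(j{\left(-14 \right)} \right)}} = \frac{99484}{\sqrt{2} \sqrt{\left(-14\right)^{2}}} = \frac{99484}{\sqrt{2} \sqrt{196}} = \frac{99484}{\sqrt{2} \cdot 14} = \frac{99484}{14 \sqrt{2}} = 99484 \frac{\sqrt{2}}{28} = 3553 \sqrt{2}$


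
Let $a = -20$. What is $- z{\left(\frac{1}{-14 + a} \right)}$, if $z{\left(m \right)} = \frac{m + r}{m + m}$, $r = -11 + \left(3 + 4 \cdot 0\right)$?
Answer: $- \frac{273}{2} \approx -136.5$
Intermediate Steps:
$r = -8$ ($r = -11 + \left(3 + 0\right) = -11 + 3 = -8$)
$z{\left(m \right)} = \frac{-8 + m}{2 m}$ ($z{\left(m \right)} = \frac{m - 8}{m + m} = \frac{-8 + m}{2 m}$)
$- z{\left(\frac{1}{-14 + a} \right)} = - \frac{-8 + \frac{1}{-14 - 20}}{2 \frac{1}{-14 - 20}} = - \frac{-8 + \frac{1}{-34}}{2 \frac{1}{-34}} = - \frac{-8 - \frac{1}{34}}{2 \left(- \frac{1}{34}\right)} = - \frac{\left(-34\right) \left(-273\right)}{2 \cdot 34} = \left(-1\right) \frac{273}{2} = - \frac{273}{2}$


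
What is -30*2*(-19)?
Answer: 1140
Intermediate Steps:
-30*2*(-19) = -15*4*(-19) = -60*(-19) = 1140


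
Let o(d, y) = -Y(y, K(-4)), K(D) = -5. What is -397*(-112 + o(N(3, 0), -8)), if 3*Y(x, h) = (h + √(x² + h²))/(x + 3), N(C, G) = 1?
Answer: 133789/3 - 397*√89/15 ≈ 44347.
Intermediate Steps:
Y(x, h) = (h + √(h² + x²))/(3*(3 + x)) (Y(x, h) = ((h + √(x² + h²))/(x + 3))/3 = ((h + √(h² + x²))/(3 + x))/3 = (h + √(h² + x²))/(3*(3 + x)))
o(d, y) = -(-5 + √(25 + y²))/(3*(3 + y)) (o(d, y) = -(-5 + √((-5)² + y²))/(3*(3 + y)) = -(-5 + √(25 + y²))/(3*(3 + y)))
-397*(-112 + o(N(3, 0), -8)) = -397*(-112 + (5 - √(25 + (-8)²))/(3*(3 - 8))) = -397*(-112 + (⅓)*(5 - √(25 + 64))/(-5)) = -397*(-112 + (⅓)*(-⅕)*(5 - √89)) = -397*(-112 + (-⅓ + √89/15)) = -397*(-337/3 + √89/15) = 133789/3 - 397*√89/15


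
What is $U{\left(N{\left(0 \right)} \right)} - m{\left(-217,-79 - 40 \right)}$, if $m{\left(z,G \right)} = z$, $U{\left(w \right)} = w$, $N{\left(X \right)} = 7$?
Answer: $224$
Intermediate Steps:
$U{\left(N{\left(0 \right)} \right)} - m{\left(-217,-79 - 40 \right)} = 7 - -217 = 7 + 217 = 224$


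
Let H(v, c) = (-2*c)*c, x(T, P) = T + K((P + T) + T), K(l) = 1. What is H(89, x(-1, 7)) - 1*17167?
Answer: -17167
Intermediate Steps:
x(T, P) = 1 + T (x(T, P) = T + 1 = 1 + T)
H(v, c) = -2*c²
H(89, x(-1, 7)) - 1*17167 = -2*(1 - 1)² - 1*17167 = -2*0² - 17167 = -2*0 - 17167 = 0 - 17167 = -17167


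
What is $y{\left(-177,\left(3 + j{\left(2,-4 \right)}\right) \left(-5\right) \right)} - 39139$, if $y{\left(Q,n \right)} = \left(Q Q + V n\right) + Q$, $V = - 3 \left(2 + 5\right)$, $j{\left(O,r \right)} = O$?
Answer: $-7462$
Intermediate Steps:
$V = -21$ ($V = \left(-3\right) 7 = -21$)
$y{\left(Q,n \right)} = Q + Q^{2} - 21 n$ ($y{\left(Q,n \right)} = \left(Q Q - 21 n\right) + Q = \left(Q^{2} - 21 n\right) + Q = Q + Q^{2} - 21 n$)
$y{\left(-177,\left(3 + j{\left(2,-4 \right)}\right) \left(-5\right) \right)} - 39139 = \left(-177 + \left(-177\right)^{2} - 21 \left(3 + 2\right) \left(-5\right)\right) - 39139 = \left(-177 + 31329 - 21 \cdot 5 \left(-5\right)\right) - 39139 = \left(-177 + 31329 - -525\right) - 39139 = \left(-177 + 31329 + 525\right) - 39139 = 31677 - 39139 = -7462$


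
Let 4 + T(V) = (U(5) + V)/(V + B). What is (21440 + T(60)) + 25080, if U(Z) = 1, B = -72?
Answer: 558131/12 ≈ 46511.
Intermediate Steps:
T(V) = -4 + (1 + V)/(-72 + V) (T(V) = -4 + (1 + V)/(V - 72) = -4 + (1 + V)/(-72 + V))
(21440 + T(60)) + 25080 = (21440 + (289 - 3*60)/(-72 + 60)) + 25080 = (21440 + (289 - 180)/(-12)) + 25080 = (21440 - 1/12*109) + 25080 = (21440 - 109/12) + 25080 = 257171/12 + 25080 = 558131/12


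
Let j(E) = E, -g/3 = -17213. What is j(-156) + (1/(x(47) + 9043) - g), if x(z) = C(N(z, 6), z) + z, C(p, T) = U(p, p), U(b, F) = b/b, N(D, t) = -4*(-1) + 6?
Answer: -470868344/9091 ≈ -51795.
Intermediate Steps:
g = 51639 (g = -3*(-17213) = 51639)
N(D, t) = 10 (N(D, t) = 4 + 6 = 10)
U(b, F) = 1
C(p, T) = 1
x(z) = 1 + z
j(-156) + (1/(x(47) + 9043) - g) = -156 + (1/((1 + 47) + 9043) - 1*51639) = -156 + (1/(48 + 9043) - 51639) = -156 + (1/9091 - 51639) = -156 - 469450148/9091 = -470868344/9091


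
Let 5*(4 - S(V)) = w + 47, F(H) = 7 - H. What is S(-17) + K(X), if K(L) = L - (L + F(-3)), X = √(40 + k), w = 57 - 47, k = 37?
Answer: -87/5 ≈ -17.400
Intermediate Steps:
w = 10
X = √77 (X = √(40 + 37) = √77 ≈ 8.7750)
S(V) = -37/5 (S(V) = 4 - (10 + 47)/5 = 4 - ⅕*57 = 4 - 57/5 = -37/5)
K(L) = -10 (K(L) = L - (L + (7 - 1*(-3))) = L - (L + (7 + 3)) = L - (L + 10) = L - (10 + L) = L + (-10 - L) = -10)
S(-17) + K(X) = -37/5 - 10 = -87/5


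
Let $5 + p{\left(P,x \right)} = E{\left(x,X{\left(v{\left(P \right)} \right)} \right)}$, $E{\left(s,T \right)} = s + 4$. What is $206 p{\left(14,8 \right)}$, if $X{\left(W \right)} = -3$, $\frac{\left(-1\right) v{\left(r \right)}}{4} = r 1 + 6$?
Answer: $1442$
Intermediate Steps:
$v{\left(r \right)} = -24 - 4 r$ ($v{\left(r \right)} = - 4 \left(r 1 + 6\right) = - 4 \left(r + 6\right) = - 4 \left(6 + r\right) = -24 - 4 r$)
$E{\left(s,T \right)} = 4 + s$
$p{\left(P,x \right)} = -1 + x$ ($p{\left(P,x \right)} = -5 + \left(4 + x\right) = -1 + x$)
$206 p{\left(14,8 \right)} = 206 \left(-1 + 8\right) = 206 \cdot 7 = 1442$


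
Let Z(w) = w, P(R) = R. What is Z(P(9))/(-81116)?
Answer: -9/81116 ≈ -0.00011095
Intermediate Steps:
Z(P(9))/(-81116) = 9/(-81116) = 9*(-1/81116) = -9/81116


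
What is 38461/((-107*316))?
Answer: -38461/33812 ≈ -1.1375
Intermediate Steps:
38461/((-107*316)) = 38461/(-33812) = 38461*(-1/33812) = -38461/33812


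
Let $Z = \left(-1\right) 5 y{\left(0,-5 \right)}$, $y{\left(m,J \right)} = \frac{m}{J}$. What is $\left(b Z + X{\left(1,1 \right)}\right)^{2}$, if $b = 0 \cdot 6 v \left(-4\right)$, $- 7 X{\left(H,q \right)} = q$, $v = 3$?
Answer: $\frac{1}{49} \approx 0.020408$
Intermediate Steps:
$X{\left(H,q \right)} = - \frac{q}{7}$
$b = 0$ ($b = 0 \cdot 6 \cdot 3 \left(-4\right) = 0 \cdot 3 \left(-4\right) = 0 \left(-4\right) = 0$)
$Z = 0$ ($Z = \left(-1\right) 5 \frac{0}{-5} = - 5 \cdot 0 \left(- \frac{1}{5}\right) = \left(-5\right) 0 = 0$)
$\left(b Z + X{\left(1,1 \right)}\right)^{2} = \left(0 \cdot 0 - \frac{1}{7}\right)^{2} = \left(0 - \frac{1}{7}\right)^{2} = \left(- \frac{1}{7}\right)^{2} = \frac{1}{49}$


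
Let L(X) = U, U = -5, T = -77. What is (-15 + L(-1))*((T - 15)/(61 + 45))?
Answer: 920/53 ≈ 17.358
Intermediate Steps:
L(X) = -5
(-15 + L(-1))*((T - 15)/(61 + 45)) = (-15 - 5)*((-77 - 15)/(61 + 45)) = -(-1840)/106 = -20*(-46/53) = 920/53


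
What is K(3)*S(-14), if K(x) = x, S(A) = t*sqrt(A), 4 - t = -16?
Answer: 60*I*sqrt(14) ≈ 224.5*I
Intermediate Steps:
t = 20 (t = 4 - 1*(-16) = 4 + 16 = 20)
S(A) = 20*sqrt(A)
K(3)*S(-14) = 3*(20*sqrt(-14)) = 3*(20*(I*sqrt(14))) = 3*(20*I*sqrt(14)) = 60*I*sqrt(14)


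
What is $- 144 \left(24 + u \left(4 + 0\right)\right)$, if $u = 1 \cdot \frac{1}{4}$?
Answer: $-3600$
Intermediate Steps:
$u = \frac{1}{4}$ ($u = 1 \cdot \frac{1}{4} = \frac{1}{4} \approx 0.25$)
$- 144 \left(24 + u \left(4 + 0\right)\right) = - 144 \left(24 + \frac{4 + 0}{4}\right) = - 144 \left(24 + \frac{1}{4} \cdot 4\right) = - 144 \left(24 + 1\right) = \left(-144\right) 25 = -3600$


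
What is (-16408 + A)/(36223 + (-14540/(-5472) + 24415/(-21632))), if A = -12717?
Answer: -107735472000/133997139131 ≈ -0.80401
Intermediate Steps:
(-16408 + A)/(36223 + (-14540/(-5472) + 24415/(-21632))) = (-16408 - 12717)/(36223 + (-14540/(-5472) + 24415/(-21632))) = -29125/(36223 + (-14540*(-1/5472) + 24415*(-1/21632))) = -29125/(36223 + (3635/1368 - 24415/21632)) = -29125/(36223 + 5654075/3699072) = -29125/133997139131/3699072 = -29125*3699072/133997139131 = -107735472000/133997139131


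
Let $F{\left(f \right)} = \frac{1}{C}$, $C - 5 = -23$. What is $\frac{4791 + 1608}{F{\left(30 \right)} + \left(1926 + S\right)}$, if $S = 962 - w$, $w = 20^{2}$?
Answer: $\frac{115182}{44783} \approx 2.572$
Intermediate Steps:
$C = -18$ ($C = 5 - 23 = -18$)
$w = 400$
$F{\left(f \right)} = - \frac{1}{18}$ ($F{\left(f \right)} = \frac{1}{-18} = - \frac{1}{18}$)
$S = 562$ ($S = 962 - 400 = 562$)
$\frac{4791 + 1608}{F{\left(30 \right)} + \left(1926 + S\right)} = \frac{4791 + 1608}{- \frac{1}{18} + \left(1926 + 562\right)} = \frac{6399}{- \frac{1}{18} + 2488} = \frac{6399}{\frac{44783}{18}} = 6399 \cdot \frac{18}{44783} = \frac{115182}{44783}$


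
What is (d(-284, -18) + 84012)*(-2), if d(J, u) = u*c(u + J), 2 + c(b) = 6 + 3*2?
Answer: -167664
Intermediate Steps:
c(b) = 10 (c(b) = -2 + (6 + 3*2) = -2 + (6 + 6) = -2 + 12 = 10)
d(J, u) = 10*u (d(J, u) = u*10 = 10*u)
(d(-284, -18) + 84012)*(-2) = (10*(-18) + 84012)*(-2) = (-180 + 84012)*(-2) = 83832*(-2) = -167664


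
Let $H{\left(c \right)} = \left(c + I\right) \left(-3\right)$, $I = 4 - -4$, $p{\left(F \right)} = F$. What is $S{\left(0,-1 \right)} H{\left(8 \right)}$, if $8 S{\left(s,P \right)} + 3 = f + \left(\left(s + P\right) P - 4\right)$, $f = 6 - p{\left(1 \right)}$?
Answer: $6$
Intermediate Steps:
$f = 5$ ($f = 6 - 1 = 5$)
$I = 8$ ($I = 4 + 4 = 8$)
$S{\left(s,P \right)} = - \frac{1}{4} + \frac{P \left(P + s\right)}{8}$ ($S{\left(s,P \right)} = - \frac{3}{8} + \frac{5 + \left(\left(s + P\right) P - 4\right)}{8} = - \frac{3}{8} + \frac{5 + \left(\left(P + s\right) P - 4\right)}{8} = - \frac{3}{8} + \frac{5 + \left(P \left(P + s\right) - 4\right)}{8} = - \frac{3}{8} + \frac{5 + \left(-4 + P \left(P + s\right)\right)}{8} = - \frac{3}{8} + \frac{1 + P \left(P + s\right)}{8} = - \frac{3}{8} + \left(\frac{1}{8} + \frac{P \left(P + s\right)}{8}\right) = - \frac{1}{4} + \frac{P \left(P + s\right)}{8}$)
$H{\left(c \right)} = -24 - 3 c$ ($H{\left(c \right)} = \left(c + 8\right) \left(-3\right) = \left(8 + c\right) \left(-3\right) = -24 - 3 c$)
$S{\left(0,-1 \right)} H{\left(8 \right)} = \left(- \frac{1}{4} + \frac{\left(-1\right)^{2}}{8} + \frac{1}{8} \left(-1\right) 0\right) \left(-24 - 24\right) = \left(- \frac{1}{4} + \frac{1}{8} \cdot 1 + 0\right) \left(-24 - 24\right) = \left(- \frac{1}{4} + \frac{1}{8} + 0\right) \left(-48\right) = \left(- \frac{1}{8}\right) \left(-48\right) = 6$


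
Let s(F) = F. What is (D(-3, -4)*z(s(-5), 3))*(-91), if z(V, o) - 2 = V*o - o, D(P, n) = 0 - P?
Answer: 4368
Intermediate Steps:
D(P, n) = -P
z(V, o) = 2 - o + V*o (z(V, o) = 2 + (V*o - o) = 2 + (-o + V*o) = 2 - o + V*o)
(D(-3, -4)*z(s(-5), 3))*(-91) = ((-1*(-3))*(2 - 1*3 - 5*3))*(-91) = (3*(2 - 3 - 15))*(-91) = (3*(-16))*(-91) = -48*(-91) = 4368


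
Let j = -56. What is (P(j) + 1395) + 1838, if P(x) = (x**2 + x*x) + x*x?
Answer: 12641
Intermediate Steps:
P(x) = 3*x**2 (P(x) = (x**2 + x**2) + x**2 = 2*x**2 + x**2 = 3*x**2)
(P(j) + 1395) + 1838 = (3*(-56)**2 + 1395) + 1838 = (3*3136 + 1395) + 1838 = (9408 + 1395) + 1838 = 10803 + 1838 = 12641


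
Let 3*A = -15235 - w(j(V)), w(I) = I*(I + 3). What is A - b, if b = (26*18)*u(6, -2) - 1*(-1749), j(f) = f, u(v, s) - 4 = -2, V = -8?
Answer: -23330/3 ≈ -7776.7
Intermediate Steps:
u(v, s) = 2 (u(v, s) = 4 - 2 = 2)
w(I) = I*(3 + I)
A = -15275/3 (A = (-15235 - (-8)*(3 - 8))/3 = (-15235 - (-8)*(-5))/3 = (-15235 - 1*40)/3 = (-15235 - 40)/3 = (⅓)*(-15275) = -15275/3 ≈ -5091.7)
b = 2685 (b = (26*18)*2 - 1*(-1749) = 468*2 + 1749 = 936 + 1749 = 2685)
A - b = -15275/3 - 1*2685 = -15275/3 - 2685 = -23330/3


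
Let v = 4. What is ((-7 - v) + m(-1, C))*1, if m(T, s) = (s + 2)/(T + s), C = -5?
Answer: -21/2 ≈ -10.500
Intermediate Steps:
m(T, s) = (2 + s)/(T + s)
((-7 - v) + m(-1, C))*1 = ((-7 - 1*4) + (2 - 5)/(-1 - 5))*1 = ((-7 - 4) - 3/(-6))*1 = (-11 - ⅙*(-3))*1 = (-11 + ½)*1 = -21/2*1 = -21/2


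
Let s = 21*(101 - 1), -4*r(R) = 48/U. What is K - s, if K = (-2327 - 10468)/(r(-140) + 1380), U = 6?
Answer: -2906595/1378 ≈ -2109.3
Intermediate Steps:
r(R) = -2 (r(R) = -12/6 = -¼*8 = -2)
K = -12795/1378 (K = (-2327 - 10468)/(-2 + 1380) = -12795/1378 ≈ -9.2852)
s = 2100 (s = 21*100 = 2100)
K - s = -12795/1378 - 1*2100 = -12795/1378 - 2100 = -2906595/1378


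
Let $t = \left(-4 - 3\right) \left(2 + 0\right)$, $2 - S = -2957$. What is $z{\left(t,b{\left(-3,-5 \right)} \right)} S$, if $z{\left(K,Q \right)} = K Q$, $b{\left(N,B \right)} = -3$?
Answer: $124278$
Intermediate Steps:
$S = 2959$ ($S = 2 - -2957 = 2 + 2957 = 2959$)
$t = -14$ ($t = \left(-7\right) 2 = -14$)
$z{\left(t,b{\left(-3,-5 \right)} \right)} S = \left(-14\right) \left(-3\right) 2959 = 42 \cdot 2959 = 124278$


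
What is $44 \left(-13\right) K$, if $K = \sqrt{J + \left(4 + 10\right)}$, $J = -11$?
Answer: $- 572 \sqrt{3} \approx -990.73$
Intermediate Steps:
$K = \sqrt{3}$ ($K = \sqrt{-11 + \left(4 + 10\right)} = \sqrt{-11 + 14} = \sqrt{3} \approx 1.732$)
$44 \left(-13\right) K = 44 \left(-13\right) \sqrt{3} = - 572 \sqrt{3}$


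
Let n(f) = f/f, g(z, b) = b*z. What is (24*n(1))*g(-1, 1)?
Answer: -24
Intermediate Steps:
n(f) = 1
(24*n(1))*g(-1, 1) = (24*1)*(1*(-1)) = 24*(-1) = -24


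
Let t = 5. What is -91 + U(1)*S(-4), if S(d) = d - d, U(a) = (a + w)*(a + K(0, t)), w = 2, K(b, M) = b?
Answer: -91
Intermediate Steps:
U(a) = a*(2 + a) (U(a) = (a + 2)*(a + 0) = (2 + a)*a = a*(2 + a))
S(d) = 0
-91 + U(1)*S(-4) = -91 + (1*(2 + 1))*0 = -91 + (1*3)*0 = -91 + 3*0 = -91 + 0 = -91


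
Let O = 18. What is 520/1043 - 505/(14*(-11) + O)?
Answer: 597435/141848 ≈ 4.2118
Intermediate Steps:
520/1043 - 505/(14*(-11) + O) = 520/1043 - 505/(14*(-11) + 18) = 520*(1/1043) - 505/(-154 + 18) = 520/1043 - 505/(-136) = 520/1043 - 505*(-1/136) = 520/1043 + 505/136 = 597435/141848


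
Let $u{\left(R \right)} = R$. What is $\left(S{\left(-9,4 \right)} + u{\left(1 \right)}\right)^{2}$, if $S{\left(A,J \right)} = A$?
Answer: $64$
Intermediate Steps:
$\left(S{\left(-9,4 \right)} + u{\left(1 \right)}\right)^{2} = \left(-9 + 1\right)^{2} = \left(-8\right)^{2} = 64$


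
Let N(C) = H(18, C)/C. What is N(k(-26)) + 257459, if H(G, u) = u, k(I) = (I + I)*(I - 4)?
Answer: 257460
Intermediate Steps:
k(I) = 2*I*(-4 + I) (k(I) = (2*I)*(-4 + I) = 2*I*(-4 + I))
N(C) = 1 (N(C) = C/C = 1)
N(k(-26)) + 257459 = 1 + 257459 = 257460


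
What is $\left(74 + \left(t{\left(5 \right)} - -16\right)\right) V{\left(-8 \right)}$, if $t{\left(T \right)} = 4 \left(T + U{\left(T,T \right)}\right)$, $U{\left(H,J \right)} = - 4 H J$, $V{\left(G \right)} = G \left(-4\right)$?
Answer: $-9280$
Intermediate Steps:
$V{\left(G \right)} = - 4 G$
$U{\left(H,J \right)} = - 4 H J$
$t{\left(T \right)} = - 16 T^{2} + 4 T$ ($t{\left(T \right)} = 4 \left(T - 4 T T\right) = 4 \left(T - 4 T^{2}\right) = - 16 T^{2} + 4 T$)
$\left(74 + \left(t{\left(5 \right)} - -16\right)\right) V{\left(-8 \right)} = \left(74 + \left(4 \cdot 5 \left(1 - 20\right) - -16\right)\right) \left(\left(-4\right) \left(-8\right)\right) = \left(74 + \left(4 \cdot 5 \left(1 - 20\right) + 16\right)\right) 32 = \left(74 + \left(4 \cdot 5 \left(-19\right) + 16\right)\right) 32 = \left(74 + \left(-380 + 16\right)\right) 32 = \left(74 - 364\right) 32 = \left(-290\right) 32 = -9280$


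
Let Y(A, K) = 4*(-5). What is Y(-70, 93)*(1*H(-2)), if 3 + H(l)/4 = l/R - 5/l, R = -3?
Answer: -40/3 ≈ -13.333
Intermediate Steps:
H(l) = -12 - 20/l - 4*l/3 (H(l) = -12 + 4*(l/(-3) - 5/l) = -12 + 4*(l*(-⅓) - 5/l) = -12 + 4*(-l/3 - 5/l) = -12 + 4*(-5/l - l/3) = -12 + (-20/l - 4*l/3) = -12 - 20/l - 4*l/3)
Y(A, K) = -20
Y(-70, 93)*(1*H(-2)) = -20*(-12 - 20/(-2) - 4/3*(-2)) = -20*(-12 - 20*(-½) + 8/3) = -20*(-12 + 10 + 8/3) = -20*2/3 = -20*⅔ = -40/3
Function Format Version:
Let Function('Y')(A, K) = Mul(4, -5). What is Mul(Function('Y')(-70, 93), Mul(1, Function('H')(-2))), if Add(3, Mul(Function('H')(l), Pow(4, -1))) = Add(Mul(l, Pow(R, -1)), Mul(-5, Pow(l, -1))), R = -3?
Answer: Rational(-40, 3) ≈ -13.333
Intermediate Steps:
Function('H')(l) = Add(-12, Mul(-20, Pow(l, -1)), Mul(Rational(-4, 3), l)) (Function('H')(l) = Add(-12, Mul(4, Add(Mul(l, Pow(-3, -1)), Mul(-5, Pow(l, -1))))) = Add(-12, Mul(4, Add(Mul(l, Rational(-1, 3)), Mul(-5, Pow(l, -1))))) = Add(-12, Mul(4, Add(Mul(Rational(-1, 3), l), Mul(-5, Pow(l, -1))))) = Add(-12, Mul(4, Add(Mul(-5, Pow(l, -1)), Mul(Rational(-1, 3), l)))) = Add(-12, Add(Mul(-20, Pow(l, -1)), Mul(Rational(-4, 3), l))) = Add(-12, Mul(-20, Pow(l, -1)), Mul(Rational(-4, 3), l)))
Function('Y')(A, K) = -20
Mul(Function('Y')(-70, 93), Mul(1, Function('H')(-2))) = Mul(-20, Mul(1, Add(-12, Mul(-20, Pow(-2, -1)), Mul(Rational(-4, 3), -2)))) = Mul(-20, Mul(1, Add(-12, Mul(-20, Rational(-1, 2)), Rational(8, 3)))) = Mul(-20, Mul(1, Add(-12, 10, Rational(8, 3)))) = Mul(-20, Mul(1, Rational(2, 3))) = Mul(-20, Rational(2, 3)) = Rational(-40, 3)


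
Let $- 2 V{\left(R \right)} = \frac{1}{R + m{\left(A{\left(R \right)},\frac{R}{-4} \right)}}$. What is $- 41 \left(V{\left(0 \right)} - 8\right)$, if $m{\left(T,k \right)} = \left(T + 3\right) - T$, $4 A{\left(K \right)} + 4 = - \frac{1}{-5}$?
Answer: $\frac{2009}{6} \approx 334.83$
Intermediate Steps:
$A{\left(K \right)} = - \frac{19}{20}$ ($A{\left(K \right)} = -1 + \frac{\left(-1\right) \frac{1}{-5}}{4} = -1 + \frac{\left(-1\right) \left(- \frac{1}{5}\right)}{4} = -1 + \frac{1}{4} \cdot \frac{1}{5} = -1 + \frac{1}{20} = - \frac{19}{20}$)
$m{\left(T,k \right)} = 3$ ($m{\left(T,k \right)} = \left(3 + T\right) - T = 3$)
$V{\left(R \right)} = - \frac{1}{2 \left(3 + R\right)}$ ($V{\left(R \right)} = - \frac{1}{2 \left(R + 3\right)} = - \frac{1}{2 \left(3 + R\right)}$)
$- 41 \left(V{\left(0 \right)} - 8\right) = - 41 \left(- \frac{1}{6 + 2 \cdot 0} - 8\right) = - 41 \left(- \frac{1}{6 + 0} - 8\right) = - 41 \left(- \frac{1}{6} - 8\right) = \left(-41\right) \left(- \frac{49}{6}\right) = \frac{2009}{6}$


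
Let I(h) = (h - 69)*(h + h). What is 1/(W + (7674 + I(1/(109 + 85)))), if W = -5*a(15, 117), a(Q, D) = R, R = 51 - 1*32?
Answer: 18818/142608237 ≈ 0.00013196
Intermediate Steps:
I(h) = 2*h*(-69 + h) (I(h) = (-69 + h)*(2*h) = 2*h*(-69 + h))
R = 19 (R = 51 - 32 = 19)
a(Q, D) = 19
W = -95 (W = -5*19 = -95)
1/(W + (7674 + I(1/(109 + 85)))) = 1/(-95 + (7674 + 2*(-69 + 1/(109 + 85))/(109 + 85))) = 1/(-95 + (7674 + 2*(-69 + 1/194)/194)) = 1/(-95 + (7674 + 2*(1/194)*(-69 + 1/194))) = 1/(-95 + (7674 + 2*(1/194)*(-13385/194))) = 1/(-95 + (7674 - 13385/18818)) = 1/(-95 + 144395947/18818) = 1/(142608237/18818) = 18818/142608237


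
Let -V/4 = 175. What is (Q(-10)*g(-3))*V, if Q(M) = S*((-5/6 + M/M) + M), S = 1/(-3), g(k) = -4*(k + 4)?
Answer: 82600/9 ≈ 9177.8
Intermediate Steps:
g(k) = -16 - 4*k (g(k) = -4*(4 + k) = -16 - 4*k)
V = -700 (V = -4*175 = -700)
S = -⅓ ≈ -0.33333
Q(M) = -1/18 - M/3 (Q(M) = -((-5/6 + M/M) + M)/3 = -((-5*⅙ + 1) + M)/3 = -((-⅚ + 1) + M)/3 = -(⅙ + M)/3 = -1/18 - M/3)
(Q(-10)*g(-3))*V = ((-1/18 - ⅓*(-10))*(-16 - 4*(-3)))*(-700) = ((-1/18 + 10/3)*(-16 + 12))*(-700) = ((59/18)*(-4))*(-700) = -118/9*(-700) = 82600/9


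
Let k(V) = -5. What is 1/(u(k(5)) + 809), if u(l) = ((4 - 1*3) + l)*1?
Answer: 1/805 ≈ 0.0012422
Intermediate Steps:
u(l) = 1 + l (u(l) = ((4 - 3) + l)*1 = (1 + l)*1 = 1 + l)
1/(u(k(5)) + 809) = 1/((1 - 5) + 809) = 1/(-4 + 809) = 1/805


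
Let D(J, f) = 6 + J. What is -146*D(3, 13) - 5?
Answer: -1319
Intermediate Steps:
-146*D(3, 13) - 5 = -146*(6 + 3) - 5 = -146*9 - 5 = -1314 - 5 = -1319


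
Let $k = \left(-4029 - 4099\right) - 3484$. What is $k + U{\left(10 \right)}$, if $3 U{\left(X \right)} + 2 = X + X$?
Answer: $-11606$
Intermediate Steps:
$U{\left(X \right)} = - \frac{2}{3} + \frac{2 X}{3}$ ($U{\left(X \right)} = - \frac{2}{3} + \frac{X + X}{3} = - \frac{2}{3} + \frac{2 X}{3}$)
$k = -11612$ ($k = -8128 - 3484 = -11612$)
$k + U{\left(10 \right)} = -11612 + \left(- \frac{2}{3} + \frac{2}{3} \cdot 10\right) = -11612 + \left(- \frac{2}{3} + \frac{20}{3}\right) = -11612 + 6 = -11606$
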